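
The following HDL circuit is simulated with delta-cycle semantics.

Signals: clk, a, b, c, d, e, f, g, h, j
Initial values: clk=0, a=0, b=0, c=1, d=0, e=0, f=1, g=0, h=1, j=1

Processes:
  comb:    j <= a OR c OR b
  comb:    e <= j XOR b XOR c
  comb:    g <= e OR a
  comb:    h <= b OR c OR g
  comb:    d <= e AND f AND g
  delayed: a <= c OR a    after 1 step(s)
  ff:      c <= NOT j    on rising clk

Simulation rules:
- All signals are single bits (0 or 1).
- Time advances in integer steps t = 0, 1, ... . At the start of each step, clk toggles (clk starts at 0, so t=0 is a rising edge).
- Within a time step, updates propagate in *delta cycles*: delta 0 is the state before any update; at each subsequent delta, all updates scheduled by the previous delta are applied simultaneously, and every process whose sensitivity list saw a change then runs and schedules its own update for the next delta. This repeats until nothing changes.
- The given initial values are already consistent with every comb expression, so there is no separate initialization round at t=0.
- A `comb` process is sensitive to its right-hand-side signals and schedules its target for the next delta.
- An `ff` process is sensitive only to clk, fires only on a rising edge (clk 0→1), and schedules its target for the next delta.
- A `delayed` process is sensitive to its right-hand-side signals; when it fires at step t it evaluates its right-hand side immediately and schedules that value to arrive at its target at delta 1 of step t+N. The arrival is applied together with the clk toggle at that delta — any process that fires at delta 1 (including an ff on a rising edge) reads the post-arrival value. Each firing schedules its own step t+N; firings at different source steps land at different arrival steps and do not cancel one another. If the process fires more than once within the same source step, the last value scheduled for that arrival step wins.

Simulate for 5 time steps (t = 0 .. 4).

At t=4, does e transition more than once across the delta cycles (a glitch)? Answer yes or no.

no

t0.Δ0 c=1 a=0 h=1 g=0 b=0 j=1 d=0 f=1 clk=0 e=0
t0.Δ1 c=1 a=0 h=1 g=0 b=0 j=1 d=0 f=1 clk=1 e=0
t0.Δ2 c=0 a=0 h=1 g=0 b=0 j=1 d=0 f=1 clk=1 e=0
t0.Δ3 c=0 a=0 h=0 g=0 b=0 j=0 d=0 f=1 clk=1 e=1
t0.Δ4 c=0 a=0 h=0 g=1 b=0 j=0 d=0 f=1 clk=1 e=0
t0.Δ5 c=0 a=0 h=1 g=0 b=0 j=0 d=0 f=1 clk=1 e=0
t0.Δ6 c=0 a=0 h=0 g=0 b=0 j=0 d=0 f=1 clk=1 e=0
t1.Δ0 c=0 a=0 h=0 g=0 b=0 j=0 d=0 f=1 clk=1 e=0
t1.Δ1 c=0 a=0 h=0 g=0 b=0 j=0 d=0 f=1 clk=0 e=0
t2.Δ0 c=0 a=0 h=0 g=0 b=0 j=0 d=0 f=1 clk=0 e=0
t2.Δ1 c=0 a=0 h=0 g=0 b=0 j=0 d=0 f=1 clk=1 e=0
t2.Δ2 c=1 a=0 h=0 g=0 b=0 j=0 d=0 f=1 clk=1 e=0
t2.Δ3 c=1 a=0 h=1 g=0 b=0 j=1 d=0 f=1 clk=1 e=1
t2.Δ4 c=1 a=0 h=1 g=1 b=0 j=1 d=0 f=1 clk=1 e=0
t2.Δ5 c=1 a=0 h=1 g=0 b=0 j=1 d=0 f=1 clk=1 e=0
t3.Δ0 c=1 a=0 h=1 g=0 b=0 j=1 d=0 f=1 clk=1 e=0
t3.Δ1 c=1 a=1 h=1 g=0 b=0 j=1 d=0 f=1 clk=0 e=0
t3.Δ2 c=1 a=1 h=1 g=1 b=0 j=1 d=0 f=1 clk=0 e=0
t4.Δ0 c=1 a=1 h=1 g=1 b=0 j=1 d=0 f=1 clk=0 e=0
t4.Δ1 c=1 a=1 h=1 g=1 b=0 j=1 d=0 f=1 clk=1 e=0
t4.Δ2 c=0 a=1 h=1 g=1 b=0 j=1 d=0 f=1 clk=1 e=0
t4.Δ3 c=0 a=1 h=1 g=1 b=0 j=1 d=0 f=1 clk=1 e=1
t4.Δ4 c=0 a=1 h=1 g=1 b=0 j=1 d=1 f=1 clk=1 e=1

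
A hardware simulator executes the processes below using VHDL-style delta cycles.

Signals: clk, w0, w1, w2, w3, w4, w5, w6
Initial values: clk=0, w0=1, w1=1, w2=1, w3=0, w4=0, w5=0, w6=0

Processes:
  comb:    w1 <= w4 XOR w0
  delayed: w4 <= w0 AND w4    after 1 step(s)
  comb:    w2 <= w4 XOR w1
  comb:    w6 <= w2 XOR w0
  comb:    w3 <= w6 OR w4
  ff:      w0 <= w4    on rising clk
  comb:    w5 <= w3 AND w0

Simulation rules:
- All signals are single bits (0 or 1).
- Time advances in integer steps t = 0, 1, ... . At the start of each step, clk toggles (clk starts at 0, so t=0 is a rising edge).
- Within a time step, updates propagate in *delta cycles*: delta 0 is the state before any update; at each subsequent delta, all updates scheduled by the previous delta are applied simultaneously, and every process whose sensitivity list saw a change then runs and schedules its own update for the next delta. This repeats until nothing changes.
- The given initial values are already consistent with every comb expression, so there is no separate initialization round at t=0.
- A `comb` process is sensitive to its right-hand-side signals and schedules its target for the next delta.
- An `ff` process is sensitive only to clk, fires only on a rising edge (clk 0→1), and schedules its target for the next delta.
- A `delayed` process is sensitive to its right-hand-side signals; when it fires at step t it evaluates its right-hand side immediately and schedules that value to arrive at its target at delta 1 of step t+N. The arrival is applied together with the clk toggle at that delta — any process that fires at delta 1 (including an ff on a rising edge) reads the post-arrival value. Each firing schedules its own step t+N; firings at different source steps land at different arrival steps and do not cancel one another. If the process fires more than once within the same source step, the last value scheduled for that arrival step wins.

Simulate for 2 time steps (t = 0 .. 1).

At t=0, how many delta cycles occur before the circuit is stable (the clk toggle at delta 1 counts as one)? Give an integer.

[bits: w5,w2,w6,w1,w4,w3,w0,clk]
t=0: Δ0=01010010 Δ1=01010011 Δ2=01010001 Δ3=01100001 Δ4=00100101 Δ5=00000101 Δ6=00000001 | 6Δ
t=1: Δ0=00000001 Δ1=00000000 | 1Δ

6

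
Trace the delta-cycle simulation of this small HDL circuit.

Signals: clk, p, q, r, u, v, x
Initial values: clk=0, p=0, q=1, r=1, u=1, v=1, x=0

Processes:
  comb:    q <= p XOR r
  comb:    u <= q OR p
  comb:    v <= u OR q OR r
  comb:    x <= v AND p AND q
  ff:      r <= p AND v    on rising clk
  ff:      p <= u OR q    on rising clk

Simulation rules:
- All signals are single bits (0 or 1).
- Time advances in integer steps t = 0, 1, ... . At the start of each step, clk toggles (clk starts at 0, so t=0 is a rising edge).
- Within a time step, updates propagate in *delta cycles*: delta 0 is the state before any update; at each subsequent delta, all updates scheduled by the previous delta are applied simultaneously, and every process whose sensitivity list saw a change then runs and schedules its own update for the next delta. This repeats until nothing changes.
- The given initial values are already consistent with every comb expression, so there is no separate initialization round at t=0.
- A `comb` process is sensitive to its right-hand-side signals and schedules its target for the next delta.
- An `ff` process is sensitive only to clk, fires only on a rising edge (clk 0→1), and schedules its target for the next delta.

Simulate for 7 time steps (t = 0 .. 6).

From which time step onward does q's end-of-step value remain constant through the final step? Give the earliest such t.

2

t=0 Δ0: p=0 q=1 x=0 u=1 clk=0 r=1 v=1
  Δ1: clk:0→1
  Δ2: p:0→1, r:1→0
  Δ3: x:0→1
  (3Δ to stable)
t=1 Δ0: p=1 q=1 x=1 u=1 clk=1 r=0 v=1
  Δ1: clk:1→0
  (1Δ to stable)
t=2 Δ0: p=1 q=1 x=1 u=1 clk=0 r=0 v=1
  Δ1: clk:0→1
  Δ2: r:0→1
  Δ3: q:1→0
  Δ4: x:1→0
  (4Δ to stable)
t=3 Δ0: p=1 q=0 x=0 u=1 clk=1 r=1 v=1
  Δ1: clk:1→0
  (1Δ to stable)
t=4 Δ0: p=1 q=0 x=0 u=1 clk=0 r=1 v=1
  Δ1: clk:0→1
  (1Δ to stable)
t=5 Δ0: p=1 q=0 x=0 u=1 clk=1 r=1 v=1
  Δ1: clk:1→0
  (1Δ to stable)
t=6 Δ0: p=1 q=0 x=0 u=1 clk=0 r=1 v=1
  Δ1: clk:0→1
  (1Δ to stable)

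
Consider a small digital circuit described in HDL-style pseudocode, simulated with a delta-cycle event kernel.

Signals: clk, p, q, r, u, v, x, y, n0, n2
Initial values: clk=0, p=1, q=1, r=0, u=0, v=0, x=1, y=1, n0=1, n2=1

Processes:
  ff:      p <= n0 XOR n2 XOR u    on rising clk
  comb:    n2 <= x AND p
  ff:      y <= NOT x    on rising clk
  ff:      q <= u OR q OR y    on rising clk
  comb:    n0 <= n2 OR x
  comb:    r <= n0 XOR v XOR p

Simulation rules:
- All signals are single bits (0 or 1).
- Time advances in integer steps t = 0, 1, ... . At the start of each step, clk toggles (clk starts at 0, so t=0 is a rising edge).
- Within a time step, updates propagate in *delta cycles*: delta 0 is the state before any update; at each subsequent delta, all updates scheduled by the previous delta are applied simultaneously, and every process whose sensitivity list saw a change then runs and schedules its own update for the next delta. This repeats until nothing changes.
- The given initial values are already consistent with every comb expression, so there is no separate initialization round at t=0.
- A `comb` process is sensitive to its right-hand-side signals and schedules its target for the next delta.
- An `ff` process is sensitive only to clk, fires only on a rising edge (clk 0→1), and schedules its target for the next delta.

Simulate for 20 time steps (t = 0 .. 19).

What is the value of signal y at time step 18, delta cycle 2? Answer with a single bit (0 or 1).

0

t=0 Δ0: y=1 n0=1 u=0 r=0 x=1 p=1 v=0 clk=0 q=1 n2=1
  Δ1: clk:0→1
  Δ2: y:1→0, p:1→0
  Δ3: r:0→1, n2:1→0
  (3Δ to stable)
t=1 Δ0: y=0 n0=1 u=0 r=1 x=1 p=0 v=0 clk=1 q=1 n2=0
  Δ1: clk:1→0
  (1Δ to stable)
t=2 Δ0: y=0 n0=1 u=0 r=1 x=1 p=0 v=0 clk=0 q=1 n2=0
  Δ1: clk:0→1
  Δ2: p:0→1
  Δ3: r:1→0, n2:0→1
  (3Δ to stable)
t=3 Δ0: y=0 n0=1 u=0 r=0 x=1 p=1 v=0 clk=1 q=1 n2=1
  Δ1: clk:1→0
  (1Δ to stable)
t=4 Δ0: y=0 n0=1 u=0 r=0 x=1 p=1 v=0 clk=0 q=1 n2=1
  Δ1: clk:0→1
  Δ2: p:1→0
  Δ3: r:0→1, n2:1→0
  (3Δ to stable)
t=5 Δ0: y=0 n0=1 u=0 r=1 x=1 p=0 v=0 clk=1 q=1 n2=0
  Δ1: clk:1→0
  (1Δ to stable)
t=6 Δ0: y=0 n0=1 u=0 r=1 x=1 p=0 v=0 clk=0 q=1 n2=0
  Δ1: clk:0→1
  Δ2: p:0→1
  Δ3: r:1→0, n2:0→1
  (3Δ to stable)
t=7 Δ0: y=0 n0=1 u=0 r=0 x=1 p=1 v=0 clk=1 q=1 n2=1
  Δ1: clk:1→0
  (1Δ to stable)
t=8 Δ0: y=0 n0=1 u=0 r=0 x=1 p=1 v=0 clk=0 q=1 n2=1
  Δ1: clk:0→1
  Δ2: p:1→0
  Δ3: r:0→1, n2:1→0
  (3Δ to stable)
t=9 Δ0: y=0 n0=1 u=0 r=1 x=1 p=0 v=0 clk=1 q=1 n2=0
  Δ1: clk:1→0
  (1Δ to stable)
t=10 Δ0: y=0 n0=1 u=0 r=1 x=1 p=0 v=0 clk=0 q=1 n2=0
  Δ1: clk:0→1
  Δ2: p:0→1
  Δ3: r:1→0, n2:0→1
  (3Δ to stable)
t=11 Δ0: y=0 n0=1 u=0 r=0 x=1 p=1 v=0 clk=1 q=1 n2=1
  Δ1: clk:1→0
  (1Δ to stable)
t=12 Δ0: y=0 n0=1 u=0 r=0 x=1 p=1 v=0 clk=0 q=1 n2=1
  Δ1: clk:0→1
  Δ2: p:1→0
  Δ3: r:0→1, n2:1→0
  (3Δ to stable)
t=13 Δ0: y=0 n0=1 u=0 r=1 x=1 p=0 v=0 clk=1 q=1 n2=0
  Δ1: clk:1→0
  (1Δ to stable)
t=14 Δ0: y=0 n0=1 u=0 r=1 x=1 p=0 v=0 clk=0 q=1 n2=0
  Δ1: clk:0→1
  Δ2: p:0→1
  Δ3: r:1→0, n2:0→1
  (3Δ to stable)
t=15 Δ0: y=0 n0=1 u=0 r=0 x=1 p=1 v=0 clk=1 q=1 n2=1
  Δ1: clk:1→0
  (1Δ to stable)
t=16 Δ0: y=0 n0=1 u=0 r=0 x=1 p=1 v=0 clk=0 q=1 n2=1
  Δ1: clk:0→1
  Δ2: p:1→0
  Δ3: r:0→1, n2:1→0
  (3Δ to stable)
t=17 Δ0: y=0 n0=1 u=0 r=1 x=1 p=0 v=0 clk=1 q=1 n2=0
  Δ1: clk:1→0
  (1Δ to stable)
t=18 Δ0: y=0 n0=1 u=0 r=1 x=1 p=0 v=0 clk=0 q=1 n2=0
  Δ1: clk:0→1
  Δ2: p:0→1
  Δ3: r:1→0, n2:0→1
  (3Δ to stable)
t=19 Δ0: y=0 n0=1 u=0 r=0 x=1 p=1 v=0 clk=1 q=1 n2=1
  Δ1: clk:1→0
  (1Δ to stable)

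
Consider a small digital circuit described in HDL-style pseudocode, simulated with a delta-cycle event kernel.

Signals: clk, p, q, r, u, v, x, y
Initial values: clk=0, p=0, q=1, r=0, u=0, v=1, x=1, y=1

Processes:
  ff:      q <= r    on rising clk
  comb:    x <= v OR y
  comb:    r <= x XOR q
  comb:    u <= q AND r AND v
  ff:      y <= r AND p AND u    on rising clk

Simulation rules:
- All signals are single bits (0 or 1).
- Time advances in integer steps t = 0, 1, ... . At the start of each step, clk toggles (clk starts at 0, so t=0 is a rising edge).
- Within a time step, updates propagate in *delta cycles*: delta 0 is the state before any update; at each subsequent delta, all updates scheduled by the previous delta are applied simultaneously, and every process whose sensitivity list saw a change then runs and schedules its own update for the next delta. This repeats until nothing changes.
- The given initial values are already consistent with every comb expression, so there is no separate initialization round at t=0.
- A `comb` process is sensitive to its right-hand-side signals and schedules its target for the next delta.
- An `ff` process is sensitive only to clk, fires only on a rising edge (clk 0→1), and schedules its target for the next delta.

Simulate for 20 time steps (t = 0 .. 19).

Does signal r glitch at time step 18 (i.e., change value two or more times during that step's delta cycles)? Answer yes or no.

t=0 Δ0: clk=0 p=0 v=1 y=1 u=0 x=1 q=1 r=0
  Δ1: clk:0→1
  Δ2: y:1→0, q:1→0
  Δ3: r:0→1
  (3Δ to stable)
t=1 Δ0: clk=1 p=0 v=1 y=0 u=0 x=1 q=0 r=1
  Δ1: clk:1→0
  (1Δ to stable)
t=2 Δ0: clk=0 p=0 v=1 y=0 u=0 x=1 q=0 r=1
  Δ1: clk:0→1
  Δ2: q:0→1
  Δ3: u:0→1, r:1→0
  Δ4: u:1→0
  (4Δ to stable)
t=3 Δ0: clk=1 p=0 v=1 y=0 u=0 x=1 q=1 r=0
  Δ1: clk:1→0
  (1Δ to stable)
t=4 Δ0: clk=0 p=0 v=1 y=0 u=0 x=1 q=1 r=0
  Δ1: clk:0→1
  Δ2: q:1→0
  Δ3: r:0→1
  (3Δ to stable)
t=5 Δ0: clk=1 p=0 v=1 y=0 u=0 x=1 q=0 r=1
  Δ1: clk:1→0
  (1Δ to stable)
t=6 Δ0: clk=0 p=0 v=1 y=0 u=0 x=1 q=0 r=1
  Δ1: clk:0→1
  Δ2: q:0→1
  Δ3: u:0→1, r:1→0
  Δ4: u:1→0
  (4Δ to stable)
t=7 Δ0: clk=1 p=0 v=1 y=0 u=0 x=1 q=1 r=0
  Δ1: clk:1→0
  (1Δ to stable)
t=8 Δ0: clk=0 p=0 v=1 y=0 u=0 x=1 q=1 r=0
  Δ1: clk:0→1
  Δ2: q:1→0
  Δ3: r:0→1
  (3Δ to stable)
t=9 Δ0: clk=1 p=0 v=1 y=0 u=0 x=1 q=0 r=1
  Δ1: clk:1→0
  (1Δ to stable)
t=10 Δ0: clk=0 p=0 v=1 y=0 u=0 x=1 q=0 r=1
  Δ1: clk:0→1
  Δ2: q:0→1
  Δ3: u:0→1, r:1→0
  Δ4: u:1→0
  (4Δ to stable)
t=11 Δ0: clk=1 p=0 v=1 y=0 u=0 x=1 q=1 r=0
  Δ1: clk:1→0
  (1Δ to stable)
t=12 Δ0: clk=0 p=0 v=1 y=0 u=0 x=1 q=1 r=0
  Δ1: clk:0→1
  Δ2: q:1→0
  Δ3: r:0→1
  (3Δ to stable)
t=13 Δ0: clk=1 p=0 v=1 y=0 u=0 x=1 q=0 r=1
  Δ1: clk:1→0
  (1Δ to stable)
t=14 Δ0: clk=0 p=0 v=1 y=0 u=0 x=1 q=0 r=1
  Δ1: clk:0→1
  Δ2: q:0→1
  Δ3: u:0→1, r:1→0
  Δ4: u:1→0
  (4Δ to stable)
t=15 Δ0: clk=1 p=0 v=1 y=0 u=0 x=1 q=1 r=0
  Δ1: clk:1→0
  (1Δ to stable)
t=16 Δ0: clk=0 p=0 v=1 y=0 u=0 x=1 q=1 r=0
  Δ1: clk:0→1
  Δ2: q:1→0
  Δ3: r:0→1
  (3Δ to stable)
t=17 Δ0: clk=1 p=0 v=1 y=0 u=0 x=1 q=0 r=1
  Δ1: clk:1→0
  (1Δ to stable)
t=18 Δ0: clk=0 p=0 v=1 y=0 u=0 x=1 q=0 r=1
  Δ1: clk:0→1
  Δ2: q:0→1
  Δ3: u:0→1, r:1→0
  Δ4: u:1→0
  (4Δ to stable)
t=19 Δ0: clk=1 p=0 v=1 y=0 u=0 x=1 q=1 r=0
  Δ1: clk:1→0
  (1Δ to stable)

no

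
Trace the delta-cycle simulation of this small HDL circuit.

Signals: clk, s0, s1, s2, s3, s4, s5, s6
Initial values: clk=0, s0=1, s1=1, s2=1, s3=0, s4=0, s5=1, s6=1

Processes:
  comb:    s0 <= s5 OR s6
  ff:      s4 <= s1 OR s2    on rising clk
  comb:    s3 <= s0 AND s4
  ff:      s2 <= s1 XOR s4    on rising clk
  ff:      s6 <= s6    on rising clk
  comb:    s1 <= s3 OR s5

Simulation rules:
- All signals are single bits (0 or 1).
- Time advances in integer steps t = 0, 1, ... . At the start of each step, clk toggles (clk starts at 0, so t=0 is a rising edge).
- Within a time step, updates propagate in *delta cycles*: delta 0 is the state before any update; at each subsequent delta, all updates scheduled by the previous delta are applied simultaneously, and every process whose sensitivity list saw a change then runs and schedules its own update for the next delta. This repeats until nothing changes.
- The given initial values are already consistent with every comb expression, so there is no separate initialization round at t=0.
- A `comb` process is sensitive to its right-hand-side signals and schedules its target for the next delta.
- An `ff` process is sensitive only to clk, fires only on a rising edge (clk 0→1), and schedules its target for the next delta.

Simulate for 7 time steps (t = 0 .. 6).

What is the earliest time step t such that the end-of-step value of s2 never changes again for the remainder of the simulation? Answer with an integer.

2

t=0 Δ0: s3=0 s0=1 s1=1 clk=0 s2=1 s5=1 s6=1 s4=0
  Δ1: clk:0→1
  Δ2: s4:0→1
  Δ3: s3:0→1
  (3Δ to stable)
t=1 Δ0: s3=1 s0=1 s1=1 clk=1 s2=1 s5=1 s6=1 s4=1
  Δ1: clk:1→0
  (1Δ to stable)
t=2 Δ0: s3=1 s0=1 s1=1 clk=0 s2=1 s5=1 s6=1 s4=1
  Δ1: clk:0→1
  Δ2: s2:1→0
  (2Δ to stable)
t=3 Δ0: s3=1 s0=1 s1=1 clk=1 s2=0 s5=1 s6=1 s4=1
  Δ1: clk:1→0
  (1Δ to stable)
t=4 Δ0: s3=1 s0=1 s1=1 clk=0 s2=0 s5=1 s6=1 s4=1
  Δ1: clk:0→1
  (1Δ to stable)
t=5 Δ0: s3=1 s0=1 s1=1 clk=1 s2=0 s5=1 s6=1 s4=1
  Δ1: clk:1→0
  (1Δ to stable)
t=6 Δ0: s3=1 s0=1 s1=1 clk=0 s2=0 s5=1 s6=1 s4=1
  Δ1: clk:0→1
  (1Δ to stable)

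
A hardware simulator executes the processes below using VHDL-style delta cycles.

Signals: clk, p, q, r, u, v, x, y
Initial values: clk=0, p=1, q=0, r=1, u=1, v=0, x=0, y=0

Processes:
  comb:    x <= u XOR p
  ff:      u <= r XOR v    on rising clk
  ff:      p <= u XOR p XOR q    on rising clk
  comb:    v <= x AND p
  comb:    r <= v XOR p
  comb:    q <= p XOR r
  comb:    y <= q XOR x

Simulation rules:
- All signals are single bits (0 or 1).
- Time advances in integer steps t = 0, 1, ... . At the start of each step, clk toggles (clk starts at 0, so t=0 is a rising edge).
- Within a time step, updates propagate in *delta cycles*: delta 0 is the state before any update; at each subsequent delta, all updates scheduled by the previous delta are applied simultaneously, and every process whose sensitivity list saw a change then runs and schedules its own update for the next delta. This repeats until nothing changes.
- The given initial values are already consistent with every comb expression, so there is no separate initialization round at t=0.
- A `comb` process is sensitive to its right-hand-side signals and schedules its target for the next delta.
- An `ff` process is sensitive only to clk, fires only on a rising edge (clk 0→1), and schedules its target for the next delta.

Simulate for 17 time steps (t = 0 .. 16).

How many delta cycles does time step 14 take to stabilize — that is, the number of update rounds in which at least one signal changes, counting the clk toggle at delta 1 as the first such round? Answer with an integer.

6

t=0 Δ0: q=0 r=1 v=0 y=0 x=0 u=1 p=1 clk=0
  Δ1: clk:0→1
  Δ2: p:1→0
  Δ3: q:0→1, r:1→0, x:0→1
  Δ4: q:1→0
  Δ5: y:0→1
  (5Δ to stable)
t=1 Δ0: q=0 r=0 v=0 y=1 x=1 u=1 p=0 clk=1
  Δ1: clk:1→0
  (1Δ to stable)
t=2 Δ0: q=0 r=0 v=0 y=1 x=1 u=1 p=0 clk=0
  Δ1: clk:0→1
  Δ2: u:1→0, p:0→1
  Δ3: q:0→1, r:0→1, v:0→1
  Δ4: q:1→0, r:1→0, y:1→0
  Δ5: q:0→1, y:0→1
  Δ6: y:1→0
  (6Δ to stable)
t=3 Δ0: q=1 r=0 v=1 y=0 x=1 u=0 p=1 clk=1
  Δ1: clk:1→0
  (1Δ to stable)
t=4 Δ0: q=1 r=0 v=1 y=0 x=1 u=0 p=1 clk=0
  Δ1: clk:0→1
  Δ2: u:0→1, p:1→0
  Δ3: q:1→0, r:0→1, v:1→0
  Δ4: q:0→1, r:1→0, y:0→1
  Δ5: q:1→0, y:1→0
  Δ6: y:0→1
  (6Δ to stable)
t=5 Δ0: q=0 r=0 v=0 y=1 x=1 u=1 p=0 clk=1
  Δ1: clk:1→0
  (1Δ to stable)
t=6 Δ0: q=0 r=0 v=0 y=1 x=1 u=1 p=0 clk=0
  Δ1: clk:0→1
  Δ2: u:1→0, p:0→1
  Δ3: q:0→1, r:0→1, v:0→1
  Δ4: q:1→0, r:1→0, y:1→0
  Δ5: q:0→1, y:0→1
  Δ6: y:1→0
  (6Δ to stable)
t=7 Δ0: q=1 r=0 v=1 y=0 x=1 u=0 p=1 clk=1
  Δ1: clk:1→0
  (1Δ to stable)
t=8 Δ0: q=1 r=0 v=1 y=0 x=1 u=0 p=1 clk=0
  Δ1: clk:0→1
  Δ2: u:0→1, p:1→0
  Δ3: q:1→0, r:0→1, v:1→0
  Δ4: q:0→1, r:1→0, y:0→1
  Δ5: q:1→0, y:1→0
  Δ6: y:0→1
  (6Δ to stable)
t=9 Δ0: q=0 r=0 v=0 y=1 x=1 u=1 p=0 clk=1
  Δ1: clk:1→0
  (1Δ to stable)
t=10 Δ0: q=0 r=0 v=0 y=1 x=1 u=1 p=0 clk=0
  Δ1: clk:0→1
  Δ2: u:1→0, p:0→1
  Δ3: q:0→1, r:0→1, v:0→1
  Δ4: q:1→0, r:1→0, y:1→0
  Δ5: q:0→1, y:0→1
  Δ6: y:1→0
  (6Δ to stable)
t=11 Δ0: q=1 r=0 v=1 y=0 x=1 u=0 p=1 clk=1
  Δ1: clk:1→0
  (1Δ to stable)
t=12 Δ0: q=1 r=0 v=1 y=0 x=1 u=0 p=1 clk=0
  Δ1: clk:0→1
  Δ2: u:0→1, p:1→0
  Δ3: q:1→0, r:0→1, v:1→0
  Δ4: q:0→1, r:1→0, y:0→1
  Δ5: q:1→0, y:1→0
  Δ6: y:0→1
  (6Δ to stable)
t=13 Δ0: q=0 r=0 v=0 y=1 x=1 u=1 p=0 clk=1
  Δ1: clk:1→0
  (1Δ to stable)
t=14 Δ0: q=0 r=0 v=0 y=1 x=1 u=1 p=0 clk=0
  Δ1: clk:0→1
  Δ2: u:1→0, p:0→1
  Δ3: q:0→1, r:0→1, v:0→1
  Δ4: q:1→0, r:1→0, y:1→0
  Δ5: q:0→1, y:0→1
  Δ6: y:1→0
  (6Δ to stable)
t=15 Δ0: q=1 r=0 v=1 y=0 x=1 u=0 p=1 clk=1
  Δ1: clk:1→0
  (1Δ to stable)
t=16 Δ0: q=1 r=0 v=1 y=0 x=1 u=0 p=1 clk=0
  Δ1: clk:0→1
  Δ2: u:0→1, p:1→0
  Δ3: q:1→0, r:0→1, v:1→0
  Δ4: q:0→1, r:1→0, y:0→1
  Δ5: q:1→0, y:1→0
  Δ6: y:0→1
  (6Δ to stable)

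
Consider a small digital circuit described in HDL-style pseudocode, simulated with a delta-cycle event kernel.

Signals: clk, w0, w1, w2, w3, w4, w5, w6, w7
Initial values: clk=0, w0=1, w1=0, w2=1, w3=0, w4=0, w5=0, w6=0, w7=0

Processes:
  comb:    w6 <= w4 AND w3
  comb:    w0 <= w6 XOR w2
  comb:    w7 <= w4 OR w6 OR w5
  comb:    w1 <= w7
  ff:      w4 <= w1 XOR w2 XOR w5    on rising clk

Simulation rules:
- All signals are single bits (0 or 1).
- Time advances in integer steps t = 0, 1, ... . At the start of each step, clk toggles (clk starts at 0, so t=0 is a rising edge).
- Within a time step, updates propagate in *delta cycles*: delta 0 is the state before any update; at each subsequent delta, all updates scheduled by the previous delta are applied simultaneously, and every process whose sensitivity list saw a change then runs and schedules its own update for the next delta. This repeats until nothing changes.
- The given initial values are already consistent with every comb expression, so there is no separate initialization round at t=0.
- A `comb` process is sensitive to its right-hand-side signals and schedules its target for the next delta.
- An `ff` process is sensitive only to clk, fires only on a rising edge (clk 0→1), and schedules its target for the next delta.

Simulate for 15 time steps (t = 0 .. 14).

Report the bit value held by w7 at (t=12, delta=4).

1

t=0 Δ0: w3=0 w5=0 w7=0 w1=0 clk=0 w6=0 w0=1 w2=1 w4=0
  Δ1: clk:0→1
  Δ2: w4:0→1
  Δ3: w7:0→1
  Δ4: w1:0→1
  (4Δ to stable)
t=1 Δ0: w3=0 w5=0 w7=1 w1=1 clk=1 w6=0 w0=1 w2=1 w4=1
  Δ1: clk:1→0
  (1Δ to stable)
t=2 Δ0: w3=0 w5=0 w7=1 w1=1 clk=0 w6=0 w0=1 w2=1 w4=1
  Δ1: clk:0→1
  Δ2: w4:1→0
  Δ3: w7:1→0
  Δ4: w1:1→0
  (4Δ to stable)
t=3 Δ0: w3=0 w5=0 w7=0 w1=0 clk=1 w6=0 w0=1 w2=1 w4=0
  Δ1: clk:1→0
  (1Δ to stable)
t=4 Δ0: w3=0 w5=0 w7=0 w1=0 clk=0 w6=0 w0=1 w2=1 w4=0
  Δ1: clk:0→1
  Δ2: w4:0→1
  Δ3: w7:0→1
  Δ4: w1:0→1
  (4Δ to stable)
t=5 Δ0: w3=0 w5=0 w7=1 w1=1 clk=1 w6=0 w0=1 w2=1 w4=1
  Δ1: clk:1→0
  (1Δ to stable)
t=6 Δ0: w3=0 w5=0 w7=1 w1=1 clk=0 w6=0 w0=1 w2=1 w4=1
  Δ1: clk:0→1
  Δ2: w4:1→0
  Δ3: w7:1→0
  Δ4: w1:1→0
  (4Δ to stable)
t=7 Δ0: w3=0 w5=0 w7=0 w1=0 clk=1 w6=0 w0=1 w2=1 w4=0
  Δ1: clk:1→0
  (1Δ to stable)
t=8 Δ0: w3=0 w5=0 w7=0 w1=0 clk=0 w6=0 w0=1 w2=1 w4=0
  Δ1: clk:0→1
  Δ2: w4:0→1
  Δ3: w7:0→1
  Δ4: w1:0→1
  (4Δ to stable)
t=9 Δ0: w3=0 w5=0 w7=1 w1=1 clk=1 w6=0 w0=1 w2=1 w4=1
  Δ1: clk:1→0
  (1Δ to stable)
t=10 Δ0: w3=0 w5=0 w7=1 w1=1 clk=0 w6=0 w0=1 w2=1 w4=1
  Δ1: clk:0→1
  Δ2: w4:1→0
  Δ3: w7:1→0
  Δ4: w1:1→0
  (4Δ to stable)
t=11 Δ0: w3=0 w5=0 w7=0 w1=0 clk=1 w6=0 w0=1 w2=1 w4=0
  Δ1: clk:1→0
  (1Δ to stable)
t=12 Δ0: w3=0 w5=0 w7=0 w1=0 clk=0 w6=0 w0=1 w2=1 w4=0
  Δ1: clk:0→1
  Δ2: w4:0→1
  Δ3: w7:0→1
  Δ4: w1:0→1
  (4Δ to stable)
t=13 Δ0: w3=0 w5=0 w7=1 w1=1 clk=1 w6=0 w0=1 w2=1 w4=1
  Δ1: clk:1→0
  (1Δ to stable)
t=14 Δ0: w3=0 w5=0 w7=1 w1=1 clk=0 w6=0 w0=1 w2=1 w4=1
  Δ1: clk:0→1
  Δ2: w4:1→0
  Δ3: w7:1→0
  Δ4: w1:1→0
  (4Δ to stable)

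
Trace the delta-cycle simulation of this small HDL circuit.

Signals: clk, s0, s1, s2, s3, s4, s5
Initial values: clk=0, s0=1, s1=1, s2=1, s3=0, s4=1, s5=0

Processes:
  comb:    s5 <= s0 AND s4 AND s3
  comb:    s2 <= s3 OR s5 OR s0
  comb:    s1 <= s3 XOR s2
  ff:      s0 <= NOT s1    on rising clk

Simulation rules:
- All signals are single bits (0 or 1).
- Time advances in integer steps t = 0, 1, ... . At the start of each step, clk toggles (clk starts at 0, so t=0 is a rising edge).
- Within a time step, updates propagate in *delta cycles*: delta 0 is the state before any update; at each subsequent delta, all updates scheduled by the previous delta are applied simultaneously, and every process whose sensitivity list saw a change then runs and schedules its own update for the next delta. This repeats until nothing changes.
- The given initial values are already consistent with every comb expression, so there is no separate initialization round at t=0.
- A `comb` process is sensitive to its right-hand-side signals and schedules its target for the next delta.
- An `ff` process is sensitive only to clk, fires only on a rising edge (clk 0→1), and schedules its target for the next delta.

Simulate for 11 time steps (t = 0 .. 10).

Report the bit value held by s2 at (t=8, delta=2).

1

t0.Δ0 s4=1 clk=0 s1=1 s2=1 s0=1 s3=0 s5=0
t0.Δ1 s4=1 clk=1 s1=1 s2=1 s0=1 s3=0 s5=0
t0.Δ2 s4=1 clk=1 s1=1 s2=1 s0=0 s3=0 s5=0
t0.Δ3 s4=1 clk=1 s1=1 s2=0 s0=0 s3=0 s5=0
t0.Δ4 s4=1 clk=1 s1=0 s2=0 s0=0 s3=0 s5=0
t1.Δ0 s4=1 clk=1 s1=0 s2=0 s0=0 s3=0 s5=0
t1.Δ1 s4=1 clk=0 s1=0 s2=0 s0=0 s3=0 s5=0
t2.Δ0 s4=1 clk=0 s1=0 s2=0 s0=0 s3=0 s5=0
t2.Δ1 s4=1 clk=1 s1=0 s2=0 s0=0 s3=0 s5=0
t2.Δ2 s4=1 clk=1 s1=0 s2=0 s0=1 s3=0 s5=0
t2.Δ3 s4=1 clk=1 s1=0 s2=1 s0=1 s3=0 s5=0
t2.Δ4 s4=1 clk=1 s1=1 s2=1 s0=1 s3=0 s5=0
t3.Δ0 s4=1 clk=1 s1=1 s2=1 s0=1 s3=0 s5=0
t3.Δ1 s4=1 clk=0 s1=1 s2=1 s0=1 s3=0 s5=0
t4.Δ0 s4=1 clk=0 s1=1 s2=1 s0=1 s3=0 s5=0
t4.Δ1 s4=1 clk=1 s1=1 s2=1 s0=1 s3=0 s5=0
t4.Δ2 s4=1 clk=1 s1=1 s2=1 s0=0 s3=0 s5=0
t4.Δ3 s4=1 clk=1 s1=1 s2=0 s0=0 s3=0 s5=0
t4.Δ4 s4=1 clk=1 s1=0 s2=0 s0=0 s3=0 s5=0
t5.Δ0 s4=1 clk=1 s1=0 s2=0 s0=0 s3=0 s5=0
t5.Δ1 s4=1 clk=0 s1=0 s2=0 s0=0 s3=0 s5=0
t6.Δ0 s4=1 clk=0 s1=0 s2=0 s0=0 s3=0 s5=0
t6.Δ1 s4=1 clk=1 s1=0 s2=0 s0=0 s3=0 s5=0
t6.Δ2 s4=1 clk=1 s1=0 s2=0 s0=1 s3=0 s5=0
t6.Δ3 s4=1 clk=1 s1=0 s2=1 s0=1 s3=0 s5=0
t6.Δ4 s4=1 clk=1 s1=1 s2=1 s0=1 s3=0 s5=0
t7.Δ0 s4=1 clk=1 s1=1 s2=1 s0=1 s3=0 s5=0
t7.Δ1 s4=1 clk=0 s1=1 s2=1 s0=1 s3=0 s5=0
t8.Δ0 s4=1 clk=0 s1=1 s2=1 s0=1 s3=0 s5=0
t8.Δ1 s4=1 clk=1 s1=1 s2=1 s0=1 s3=0 s5=0
t8.Δ2 s4=1 clk=1 s1=1 s2=1 s0=0 s3=0 s5=0
t8.Δ3 s4=1 clk=1 s1=1 s2=0 s0=0 s3=0 s5=0
t8.Δ4 s4=1 clk=1 s1=0 s2=0 s0=0 s3=0 s5=0
t9.Δ0 s4=1 clk=1 s1=0 s2=0 s0=0 s3=0 s5=0
t9.Δ1 s4=1 clk=0 s1=0 s2=0 s0=0 s3=0 s5=0
t10.Δ0 s4=1 clk=0 s1=0 s2=0 s0=0 s3=0 s5=0
t10.Δ1 s4=1 clk=1 s1=0 s2=0 s0=0 s3=0 s5=0
t10.Δ2 s4=1 clk=1 s1=0 s2=0 s0=1 s3=0 s5=0
t10.Δ3 s4=1 clk=1 s1=0 s2=1 s0=1 s3=0 s5=0
t10.Δ4 s4=1 clk=1 s1=1 s2=1 s0=1 s3=0 s5=0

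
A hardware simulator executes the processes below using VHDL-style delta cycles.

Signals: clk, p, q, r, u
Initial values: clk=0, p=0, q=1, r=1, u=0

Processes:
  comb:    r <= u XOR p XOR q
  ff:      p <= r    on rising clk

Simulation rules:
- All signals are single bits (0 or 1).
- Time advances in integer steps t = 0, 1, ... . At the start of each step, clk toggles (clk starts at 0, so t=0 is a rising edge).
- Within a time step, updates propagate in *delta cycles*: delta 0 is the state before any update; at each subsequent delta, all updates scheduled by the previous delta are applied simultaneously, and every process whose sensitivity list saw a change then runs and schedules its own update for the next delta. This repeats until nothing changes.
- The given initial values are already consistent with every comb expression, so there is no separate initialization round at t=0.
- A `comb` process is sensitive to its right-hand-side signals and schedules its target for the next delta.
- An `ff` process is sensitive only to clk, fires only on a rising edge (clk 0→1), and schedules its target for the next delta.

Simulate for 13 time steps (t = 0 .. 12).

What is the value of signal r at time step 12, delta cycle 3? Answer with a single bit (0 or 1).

t=0 Δ0: clk=0 r=1 p=0 q=1 u=0
  Δ1: clk:0→1
  Δ2: p:0→1
  Δ3: r:1→0
  (3Δ to stable)
t=1 Δ0: clk=1 r=0 p=1 q=1 u=0
  Δ1: clk:1→0
  (1Δ to stable)
t=2 Δ0: clk=0 r=0 p=1 q=1 u=0
  Δ1: clk:0→1
  Δ2: p:1→0
  Δ3: r:0→1
  (3Δ to stable)
t=3 Δ0: clk=1 r=1 p=0 q=1 u=0
  Δ1: clk:1→0
  (1Δ to stable)
t=4 Δ0: clk=0 r=1 p=0 q=1 u=0
  Δ1: clk:0→1
  Δ2: p:0→1
  Δ3: r:1→0
  (3Δ to stable)
t=5 Δ0: clk=1 r=0 p=1 q=1 u=0
  Δ1: clk:1→0
  (1Δ to stable)
t=6 Δ0: clk=0 r=0 p=1 q=1 u=0
  Δ1: clk:0→1
  Δ2: p:1→0
  Δ3: r:0→1
  (3Δ to stable)
t=7 Δ0: clk=1 r=1 p=0 q=1 u=0
  Δ1: clk:1→0
  (1Δ to stable)
t=8 Δ0: clk=0 r=1 p=0 q=1 u=0
  Δ1: clk:0→1
  Δ2: p:0→1
  Δ3: r:1→0
  (3Δ to stable)
t=9 Δ0: clk=1 r=0 p=1 q=1 u=0
  Δ1: clk:1→0
  (1Δ to stable)
t=10 Δ0: clk=0 r=0 p=1 q=1 u=0
  Δ1: clk:0→1
  Δ2: p:1→0
  Δ3: r:0→1
  (3Δ to stable)
t=11 Δ0: clk=1 r=1 p=0 q=1 u=0
  Δ1: clk:1→0
  (1Δ to stable)
t=12 Δ0: clk=0 r=1 p=0 q=1 u=0
  Δ1: clk:0→1
  Δ2: p:0→1
  Δ3: r:1→0
  (3Δ to stable)

0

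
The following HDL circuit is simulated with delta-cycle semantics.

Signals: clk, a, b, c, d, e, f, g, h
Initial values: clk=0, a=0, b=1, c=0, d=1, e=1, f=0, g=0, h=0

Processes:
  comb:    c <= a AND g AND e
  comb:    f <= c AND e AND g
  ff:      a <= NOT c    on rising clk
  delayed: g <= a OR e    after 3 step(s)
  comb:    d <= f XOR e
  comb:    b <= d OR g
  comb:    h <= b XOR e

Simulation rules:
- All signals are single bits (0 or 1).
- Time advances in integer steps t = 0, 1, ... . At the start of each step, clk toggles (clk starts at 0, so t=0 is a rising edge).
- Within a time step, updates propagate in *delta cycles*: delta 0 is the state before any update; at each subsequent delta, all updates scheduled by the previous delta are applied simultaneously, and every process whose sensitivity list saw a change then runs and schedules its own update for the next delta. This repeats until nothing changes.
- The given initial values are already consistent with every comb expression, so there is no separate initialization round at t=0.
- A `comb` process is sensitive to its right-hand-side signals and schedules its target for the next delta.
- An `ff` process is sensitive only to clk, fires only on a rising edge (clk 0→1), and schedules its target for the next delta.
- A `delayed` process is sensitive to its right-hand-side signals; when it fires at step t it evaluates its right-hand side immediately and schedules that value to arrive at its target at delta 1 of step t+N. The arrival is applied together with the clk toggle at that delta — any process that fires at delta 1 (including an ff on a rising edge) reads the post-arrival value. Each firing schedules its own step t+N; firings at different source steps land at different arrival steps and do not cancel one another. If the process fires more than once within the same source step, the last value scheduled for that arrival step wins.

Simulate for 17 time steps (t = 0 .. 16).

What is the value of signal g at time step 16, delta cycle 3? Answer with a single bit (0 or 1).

t0.Δ0 c=0 f=0 e=1 a=0 b=1 g=0 d=1 h=0 clk=0
t0.Δ1 c=0 f=0 e=1 a=0 b=1 g=0 d=1 h=0 clk=1
t0.Δ2 c=0 f=0 e=1 a=1 b=1 g=0 d=1 h=0 clk=1
t1.Δ0 c=0 f=0 e=1 a=1 b=1 g=0 d=1 h=0 clk=1
t1.Δ1 c=0 f=0 e=1 a=1 b=1 g=0 d=1 h=0 clk=0
t2.Δ0 c=0 f=0 e=1 a=1 b=1 g=0 d=1 h=0 clk=0
t2.Δ1 c=0 f=0 e=1 a=1 b=1 g=0 d=1 h=0 clk=1
t3.Δ0 c=0 f=0 e=1 a=1 b=1 g=0 d=1 h=0 clk=1
t3.Δ1 c=0 f=0 e=1 a=1 b=1 g=1 d=1 h=0 clk=0
t3.Δ2 c=1 f=0 e=1 a=1 b=1 g=1 d=1 h=0 clk=0
t3.Δ3 c=1 f=1 e=1 a=1 b=1 g=1 d=1 h=0 clk=0
t3.Δ4 c=1 f=1 e=1 a=1 b=1 g=1 d=0 h=0 clk=0
t4.Δ0 c=1 f=1 e=1 a=1 b=1 g=1 d=0 h=0 clk=0
t4.Δ1 c=1 f=1 e=1 a=1 b=1 g=1 d=0 h=0 clk=1
t4.Δ2 c=1 f=1 e=1 a=0 b=1 g=1 d=0 h=0 clk=1
t4.Δ3 c=0 f=1 e=1 a=0 b=1 g=1 d=0 h=0 clk=1
t4.Δ4 c=0 f=0 e=1 a=0 b=1 g=1 d=0 h=0 clk=1
t4.Δ5 c=0 f=0 e=1 a=0 b=1 g=1 d=1 h=0 clk=1
t5.Δ0 c=0 f=0 e=1 a=0 b=1 g=1 d=1 h=0 clk=1
t5.Δ1 c=0 f=0 e=1 a=0 b=1 g=1 d=1 h=0 clk=0
t6.Δ0 c=0 f=0 e=1 a=0 b=1 g=1 d=1 h=0 clk=0
t6.Δ1 c=0 f=0 e=1 a=0 b=1 g=1 d=1 h=0 clk=1
t6.Δ2 c=0 f=0 e=1 a=1 b=1 g=1 d=1 h=0 clk=1
t6.Δ3 c=1 f=0 e=1 a=1 b=1 g=1 d=1 h=0 clk=1
t6.Δ4 c=1 f=1 e=1 a=1 b=1 g=1 d=1 h=0 clk=1
t6.Δ5 c=1 f=1 e=1 a=1 b=1 g=1 d=0 h=0 clk=1
t7.Δ0 c=1 f=1 e=1 a=1 b=1 g=1 d=0 h=0 clk=1
t7.Δ1 c=1 f=1 e=1 a=1 b=1 g=1 d=0 h=0 clk=0
t8.Δ0 c=1 f=1 e=1 a=1 b=1 g=1 d=0 h=0 clk=0
t8.Δ1 c=1 f=1 e=1 a=1 b=1 g=1 d=0 h=0 clk=1
t8.Δ2 c=1 f=1 e=1 a=0 b=1 g=1 d=0 h=0 clk=1
t8.Δ3 c=0 f=1 e=1 a=0 b=1 g=1 d=0 h=0 clk=1
t8.Δ4 c=0 f=0 e=1 a=0 b=1 g=1 d=0 h=0 clk=1
t8.Δ5 c=0 f=0 e=1 a=0 b=1 g=1 d=1 h=0 clk=1
t9.Δ0 c=0 f=0 e=1 a=0 b=1 g=1 d=1 h=0 clk=1
t9.Δ1 c=0 f=0 e=1 a=0 b=1 g=1 d=1 h=0 clk=0
t10.Δ0 c=0 f=0 e=1 a=0 b=1 g=1 d=1 h=0 clk=0
t10.Δ1 c=0 f=0 e=1 a=0 b=1 g=1 d=1 h=0 clk=1
t10.Δ2 c=0 f=0 e=1 a=1 b=1 g=1 d=1 h=0 clk=1
t10.Δ3 c=1 f=0 e=1 a=1 b=1 g=1 d=1 h=0 clk=1
t10.Δ4 c=1 f=1 e=1 a=1 b=1 g=1 d=1 h=0 clk=1
t10.Δ5 c=1 f=1 e=1 a=1 b=1 g=1 d=0 h=0 clk=1
t11.Δ0 c=1 f=1 e=1 a=1 b=1 g=1 d=0 h=0 clk=1
t11.Δ1 c=1 f=1 e=1 a=1 b=1 g=1 d=0 h=0 clk=0
t12.Δ0 c=1 f=1 e=1 a=1 b=1 g=1 d=0 h=0 clk=0
t12.Δ1 c=1 f=1 e=1 a=1 b=1 g=1 d=0 h=0 clk=1
t12.Δ2 c=1 f=1 e=1 a=0 b=1 g=1 d=0 h=0 clk=1
t12.Δ3 c=0 f=1 e=1 a=0 b=1 g=1 d=0 h=0 clk=1
t12.Δ4 c=0 f=0 e=1 a=0 b=1 g=1 d=0 h=0 clk=1
t12.Δ5 c=0 f=0 e=1 a=0 b=1 g=1 d=1 h=0 clk=1
t13.Δ0 c=0 f=0 e=1 a=0 b=1 g=1 d=1 h=0 clk=1
t13.Δ1 c=0 f=0 e=1 a=0 b=1 g=1 d=1 h=0 clk=0
t14.Δ0 c=0 f=0 e=1 a=0 b=1 g=1 d=1 h=0 clk=0
t14.Δ1 c=0 f=0 e=1 a=0 b=1 g=1 d=1 h=0 clk=1
t14.Δ2 c=0 f=0 e=1 a=1 b=1 g=1 d=1 h=0 clk=1
t14.Δ3 c=1 f=0 e=1 a=1 b=1 g=1 d=1 h=0 clk=1
t14.Δ4 c=1 f=1 e=1 a=1 b=1 g=1 d=1 h=0 clk=1
t14.Δ5 c=1 f=1 e=1 a=1 b=1 g=1 d=0 h=0 clk=1
t15.Δ0 c=1 f=1 e=1 a=1 b=1 g=1 d=0 h=0 clk=1
t15.Δ1 c=1 f=1 e=1 a=1 b=1 g=1 d=0 h=0 clk=0
t16.Δ0 c=1 f=1 e=1 a=1 b=1 g=1 d=0 h=0 clk=0
t16.Δ1 c=1 f=1 e=1 a=1 b=1 g=1 d=0 h=0 clk=1
t16.Δ2 c=1 f=1 e=1 a=0 b=1 g=1 d=0 h=0 clk=1
t16.Δ3 c=0 f=1 e=1 a=0 b=1 g=1 d=0 h=0 clk=1
t16.Δ4 c=0 f=0 e=1 a=0 b=1 g=1 d=0 h=0 clk=1
t16.Δ5 c=0 f=0 e=1 a=0 b=1 g=1 d=1 h=0 clk=1

1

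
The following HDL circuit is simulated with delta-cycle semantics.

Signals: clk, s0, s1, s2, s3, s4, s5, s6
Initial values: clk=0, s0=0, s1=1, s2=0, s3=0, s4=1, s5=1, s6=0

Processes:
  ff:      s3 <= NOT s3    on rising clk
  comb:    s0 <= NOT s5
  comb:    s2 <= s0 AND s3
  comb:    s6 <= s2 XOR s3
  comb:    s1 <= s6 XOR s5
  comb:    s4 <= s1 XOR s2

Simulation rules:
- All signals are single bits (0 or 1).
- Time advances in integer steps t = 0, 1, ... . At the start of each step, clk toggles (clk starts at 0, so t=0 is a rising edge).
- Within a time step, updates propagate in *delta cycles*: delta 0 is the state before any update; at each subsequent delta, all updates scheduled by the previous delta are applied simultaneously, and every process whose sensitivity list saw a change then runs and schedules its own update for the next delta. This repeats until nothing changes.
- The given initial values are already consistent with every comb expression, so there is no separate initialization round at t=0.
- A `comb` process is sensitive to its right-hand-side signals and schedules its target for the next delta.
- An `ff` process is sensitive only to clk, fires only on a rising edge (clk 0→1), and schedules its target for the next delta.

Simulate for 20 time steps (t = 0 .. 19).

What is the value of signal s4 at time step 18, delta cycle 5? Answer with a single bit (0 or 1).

[bits: s4,s1,s2,s0,s6,s3,s5,clk]
t=0: Δ0=11000010 Δ1=11000011 Δ2=11000111 Δ3=11001111 Δ4=10001111 Δ5=00001111 | 5Δ
t=1: Δ0=00001111 Δ1=00001110 | 1Δ
t=2: Δ0=00001110 Δ1=00001111 Δ2=00001011 Δ3=00000011 Δ4=01000011 Δ5=11000011 | 5Δ
t=3: Δ0=11000011 Δ1=11000010 | 1Δ
t=4: Δ0=11000010 Δ1=11000011 Δ2=11000111 Δ3=11001111 Δ4=10001111 Δ5=00001111 | 5Δ
t=5: Δ0=00001111 Δ1=00001110 | 1Δ
t=6: Δ0=00001110 Δ1=00001111 Δ2=00001011 Δ3=00000011 Δ4=01000011 Δ5=11000011 | 5Δ
t=7: Δ0=11000011 Δ1=11000010 | 1Δ
t=8: Δ0=11000010 Δ1=11000011 Δ2=11000111 Δ3=11001111 Δ4=10001111 Δ5=00001111 | 5Δ
t=9: Δ0=00001111 Δ1=00001110 | 1Δ
t=10: Δ0=00001110 Δ1=00001111 Δ2=00001011 Δ3=00000011 Δ4=01000011 Δ5=11000011 | 5Δ
t=11: Δ0=11000011 Δ1=11000010 | 1Δ
t=12: Δ0=11000010 Δ1=11000011 Δ2=11000111 Δ3=11001111 Δ4=10001111 Δ5=00001111 | 5Δ
t=13: Δ0=00001111 Δ1=00001110 | 1Δ
t=14: Δ0=00001110 Δ1=00001111 Δ2=00001011 Δ3=00000011 Δ4=01000011 Δ5=11000011 | 5Δ
t=15: Δ0=11000011 Δ1=11000010 | 1Δ
t=16: Δ0=11000010 Δ1=11000011 Δ2=11000111 Δ3=11001111 Δ4=10001111 Δ5=00001111 | 5Δ
t=17: Δ0=00001111 Δ1=00001110 | 1Δ
t=18: Δ0=00001110 Δ1=00001111 Δ2=00001011 Δ3=00000011 Δ4=01000011 Δ5=11000011 | 5Δ
t=19: Δ0=11000011 Δ1=11000010 | 1Δ

1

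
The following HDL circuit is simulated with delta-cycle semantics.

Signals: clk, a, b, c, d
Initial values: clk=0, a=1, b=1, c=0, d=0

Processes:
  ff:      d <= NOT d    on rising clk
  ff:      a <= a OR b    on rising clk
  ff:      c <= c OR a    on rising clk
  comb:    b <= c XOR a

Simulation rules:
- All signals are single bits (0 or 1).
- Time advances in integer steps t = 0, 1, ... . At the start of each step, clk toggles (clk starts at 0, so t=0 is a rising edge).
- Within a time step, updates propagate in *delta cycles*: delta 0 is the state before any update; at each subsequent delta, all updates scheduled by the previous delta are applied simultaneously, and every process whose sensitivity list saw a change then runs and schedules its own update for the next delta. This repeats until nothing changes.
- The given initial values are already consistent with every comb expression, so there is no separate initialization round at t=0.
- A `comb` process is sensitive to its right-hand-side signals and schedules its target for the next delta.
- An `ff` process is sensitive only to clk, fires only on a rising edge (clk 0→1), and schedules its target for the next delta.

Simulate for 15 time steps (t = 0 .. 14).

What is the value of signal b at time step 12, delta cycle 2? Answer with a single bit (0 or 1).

0

t=0 Δ0: a=1 b=1 c=0 clk=0 d=0
  Δ1: clk:0→1
  Δ2: c:0→1, d:0→1
  Δ3: b:1→0
  (3Δ to stable)
t=1 Δ0: a=1 b=0 c=1 clk=1 d=1
  Δ1: clk:1→0
  (1Δ to stable)
t=2 Δ0: a=1 b=0 c=1 clk=0 d=1
  Δ1: clk:0→1
  Δ2: d:1→0
  (2Δ to stable)
t=3 Δ0: a=1 b=0 c=1 clk=1 d=0
  Δ1: clk:1→0
  (1Δ to stable)
t=4 Δ0: a=1 b=0 c=1 clk=0 d=0
  Δ1: clk:0→1
  Δ2: d:0→1
  (2Δ to stable)
t=5 Δ0: a=1 b=0 c=1 clk=1 d=1
  Δ1: clk:1→0
  (1Δ to stable)
t=6 Δ0: a=1 b=0 c=1 clk=0 d=1
  Δ1: clk:0→1
  Δ2: d:1→0
  (2Δ to stable)
t=7 Δ0: a=1 b=0 c=1 clk=1 d=0
  Δ1: clk:1→0
  (1Δ to stable)
t=8 Δ0: a=1 b=0 c=1 clk=0 d=0
  Δ1: clk:0→1
  Δ2: d:0→1
  (2Δ to stable)
t=9 Δ0: a=1 b=0 c=1 clk=1 d=1
  Δ1: clk:1→0
  (1Δ to stable)
t=10 Δ0: a=1 b=0 c=1 clk=0 d=1
  Δ1: clk:0→1
  Δ2: d:1→0
  (2Δ to stable)
t=11 Δ0: a=1 b=0 c=1 clk=1 d=0
  Δ1: clk:1→0
  (1Δ to stable)
t=12 Δ0: a=1 b=0 c=1 clk=0 d=0
  Δ1: clk:0→1
  Δ2: d:0→1
  (2Δ to stable)
t=13 Δ0: a=1 b=0 c=1 clk=1 d=1
  Δ1: clk:1→0
  (1Δ to stable)
t=14 Δ0: a=1 b=0 c=1 clk=0 d=1
  Δ1: clk:0→1
  Δ2: d:1→0
  (2Δ to stable)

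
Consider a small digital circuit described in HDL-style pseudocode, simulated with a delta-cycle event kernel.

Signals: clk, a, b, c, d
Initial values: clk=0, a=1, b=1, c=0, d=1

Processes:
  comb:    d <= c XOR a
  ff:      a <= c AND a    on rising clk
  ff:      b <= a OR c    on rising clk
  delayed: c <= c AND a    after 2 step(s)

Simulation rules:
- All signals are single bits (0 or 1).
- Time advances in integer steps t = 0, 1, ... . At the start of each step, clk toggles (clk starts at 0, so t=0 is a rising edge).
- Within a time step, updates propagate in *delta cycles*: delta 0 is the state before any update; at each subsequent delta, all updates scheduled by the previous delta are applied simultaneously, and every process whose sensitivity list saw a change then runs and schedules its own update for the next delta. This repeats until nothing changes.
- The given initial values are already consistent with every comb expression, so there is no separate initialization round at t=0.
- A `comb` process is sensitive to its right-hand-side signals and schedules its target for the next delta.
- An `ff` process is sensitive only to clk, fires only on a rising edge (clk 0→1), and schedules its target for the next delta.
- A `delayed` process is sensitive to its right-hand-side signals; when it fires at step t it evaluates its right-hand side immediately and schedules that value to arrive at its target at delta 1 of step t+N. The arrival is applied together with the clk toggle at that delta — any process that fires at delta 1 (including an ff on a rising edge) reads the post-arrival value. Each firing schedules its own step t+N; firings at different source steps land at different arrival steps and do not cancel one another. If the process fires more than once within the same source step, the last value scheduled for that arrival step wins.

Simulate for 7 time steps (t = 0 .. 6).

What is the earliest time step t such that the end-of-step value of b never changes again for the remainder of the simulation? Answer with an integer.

2

t0.Δ0 c=0 d=1 b=1 a=1 clk=0
t0.Δ1 c=0 d=1 b=1 a=1 clk=1
t0.Δ2 c=0 d=1 b=1 a=0 clk=1
t0.Δ3 c=0 d=0 b=1 a=0 clk=1
t1.Δ0 c=0 d=0 b=1 a=0 clk=1
t1.Δ1 c=0 d=0 b=1 a=0 clk=0
t2.Δ0 c=0 d=0 b=1 a=0 clk=0
t2.Δ1 c=0 d=0 b=1 a=0 clk=1
t2.Δ2 c=0 d=0 b=0 a=0 clk=1
t3.Δ0 c=0 d=0 b=0 a=0 clk=1
t3.Δ1 c=0 d=0 b=0 a=0 clk=0
t4.Δ0 c=0 d=0 b=0 a=0 clk=0
t4.Δ1 c=0 d=0 b=0 a=0 clk=1
t5.Δ0 c=0 d=0 b=0 a=0 clk=1
t5.Δ1 c=0 d=0 b=0 a=0 clk=0
t6.Δ0 c=0 d=0 b=0 a=0 clk=0
t6.Δ1 c=0 d=0 b=0 a=0 clk=1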